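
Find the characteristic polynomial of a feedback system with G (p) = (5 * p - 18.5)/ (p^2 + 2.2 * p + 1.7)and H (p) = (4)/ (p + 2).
Characteristic poly = G_den * H_den + G_num * H_num = (p^3 + 4.2*p^2 + 6.1*p + 3.4) + (20*p - 74) = p^3 + 4.2*p^2 + 26.1*p - 70.6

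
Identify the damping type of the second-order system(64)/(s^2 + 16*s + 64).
Standard form: ωn²/(s²+2ζωn·s+ωn²) gives ωn=8, ζ=1.
Critically damped (ζ = 1)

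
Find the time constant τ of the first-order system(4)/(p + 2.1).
First-order system: τ = -1/pole. Pole = -2.1. τ = -1/(-2.1) = 0.4762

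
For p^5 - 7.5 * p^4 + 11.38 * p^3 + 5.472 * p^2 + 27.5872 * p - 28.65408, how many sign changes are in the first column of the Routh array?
Routh array:
p^5: [1, 11.38, 27.5872]; p^4: [-7.5, 5.472, -28.65408]; p^3: [12.1096, 23.7667]; p^2: [20.1917, -28.65408]; p^1: [40.9514]; p^0: [-28.65408]
First column: [1, -7.5, 12.1096, 20.1917, 40.9514, -28.65408]. Sign changes = 3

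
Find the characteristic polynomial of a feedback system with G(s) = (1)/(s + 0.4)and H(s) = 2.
Characteristic poly = G_den * H_den + G_num * H_num = (s + 0.4) + (2) = s + 2.4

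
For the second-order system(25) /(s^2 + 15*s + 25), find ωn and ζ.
Standard form: ωn²/(s²+2ζωn·s+ωn²).
const=25=ωn² → ωn=5, s coeff=15=2ζωn → ζ=1.5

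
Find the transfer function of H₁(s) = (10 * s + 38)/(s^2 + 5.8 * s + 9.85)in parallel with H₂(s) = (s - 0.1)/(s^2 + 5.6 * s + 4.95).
Parallel: H = H₁ + H₂ = (n₁·d₂ + n₂·d₁)/(d₁·d₂).
n₁·d₂ = 10*s^3 + 94*s^2 + 262.3*s + 188.1. n₂·d₁ = s^3 + 5.7*s^2 + 9.27*s - 0.985. Sum = 11*s^3 + 99.7*s^2 + 271.57*s + 187.115. d₁·d₂ = s^4 + 11.4*s^3 + 47.28*s^2 + 83.87*s + 48.7575.
H(s) = (11*s^3 + 99.7*s^2 + 271.57*s + 187.115)/(s^4 + 11.4*s^3 + 47.28*s^2 + 83.87*s + 48.7575)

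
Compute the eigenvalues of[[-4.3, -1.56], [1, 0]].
Eigenvalues solve det(λI - A) = 0.
Characteristic polynomial: λ^2 + 4.3*λ + 1.56 = 0.
Factor: (λ + 3.9)(λ + 0.4) = 0.
Roots: -0.4, -3.9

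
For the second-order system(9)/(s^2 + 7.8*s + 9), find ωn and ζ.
Standard form: ωn²/(s²+2ζωn·s+ωn²).
const=9=ωn² → ωn=3, s coeff=7.8=2ζωn → ζ=1.3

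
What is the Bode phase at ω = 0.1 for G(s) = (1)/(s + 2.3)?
Substitute s = j*0.1: G(j0.1) = 0.433962 - 0.0188679j.
∠G(j0.1) = atan2(Im, Re) = atan2(-0.0188679, 0.433962) = -2.49°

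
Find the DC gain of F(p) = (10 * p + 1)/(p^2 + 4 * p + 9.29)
DC gain = F(0) = num(0)/den(0) = 1/9.29 = 0.1076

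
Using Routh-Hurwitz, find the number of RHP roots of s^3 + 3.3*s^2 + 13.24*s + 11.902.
Routh array:
s^3: [1, 13.24]; s^2: [3.3, 11.902]; s^1: [9.63333]; s^0: [11.902]
First column: [1, 3.3, 9.63333, 11.902]. Sign changes = RHP roots = 0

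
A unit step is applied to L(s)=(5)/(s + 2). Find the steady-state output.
FVT: lim_{t→∞} y(t) = lim_{s→0} s*Y(s) where Y(s) = L(s)/s.
= lim_{s→0} L(s) = L(0) = num(0)/den(0) = 5/2 = 2.5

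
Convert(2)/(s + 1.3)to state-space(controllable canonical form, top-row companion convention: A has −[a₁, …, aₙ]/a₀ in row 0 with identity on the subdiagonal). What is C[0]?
Reachable canonical form: C = numerator coefficients (right-aligned, zero-padded to length n).
num = 2, C = [[2]].
C[0] = 2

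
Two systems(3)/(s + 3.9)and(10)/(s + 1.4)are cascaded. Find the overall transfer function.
Series: H = H₁ · H₂ = (n₁·n₂)/(d₁·d₂).
Num: n₁·n₂ = 30. Den: d₁·d₂ = s^2 + 5.3*s + 5.46.
H(s) = (30)/(s^2 + 5.3*s + 5.46)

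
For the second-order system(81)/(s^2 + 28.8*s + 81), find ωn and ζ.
Standard form: ωn²/(s²+2ζωn·s+ωn²).
const=81=ωn² → ωn=9, s coeff=28.8=2ζωn → ζ=1.6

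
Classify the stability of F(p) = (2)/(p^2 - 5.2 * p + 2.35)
Denominator: p^2 - 5.2*p + 2.35 = (p - 4.7)(p - 0.5). Poles: 0.5, 4.7. Unstable (2 pole(s) in RHP)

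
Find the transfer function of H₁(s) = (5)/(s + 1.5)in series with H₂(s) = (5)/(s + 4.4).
Series: H = H₁ · H₂ = (n₁·n₂)/(d₁·d₂).
Num: n₁·n₂ = 25. Den: d₁·d₂ = s^2 + 5.9*s + 6.6.
H(s) = (25)/(s^2 + 5.9*s + 6.6)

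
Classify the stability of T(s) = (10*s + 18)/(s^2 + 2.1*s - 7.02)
Denominator: s^2 + 2.1*s - 7.02 = (s - 1.8)(s + 3.9). Poles: -3.9, 1.8. Unstable (1 pole(s) in RHP)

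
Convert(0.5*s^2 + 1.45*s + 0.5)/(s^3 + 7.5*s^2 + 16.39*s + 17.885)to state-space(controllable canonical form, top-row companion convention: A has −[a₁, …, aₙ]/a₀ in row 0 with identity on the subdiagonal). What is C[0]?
Reachable canonical form: C = numerator coefficients (right-aligned, zero-padded to length n).
num = 0.5*s^2 + 1.45*s + 0.5, C = [[0.5, 1.45, 0.5]].
C[0] = 0.5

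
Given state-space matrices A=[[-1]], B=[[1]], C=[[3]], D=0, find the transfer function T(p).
T(p) = C(pI - A)⁻¹B + D.
Characteristic polynomial det(pI - A) = p + 1.
Numerator from C·adj(pI-A)·B + D·det(pI-A) = 3.
T(p) = (3)/(p + 1)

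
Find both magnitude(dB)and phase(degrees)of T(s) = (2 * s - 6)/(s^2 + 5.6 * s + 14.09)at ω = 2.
Substitute s = j*2: T(j2) = -0.0692635 + 0.473315j.
|T| = 20*log₁₀(sqrt(Re²+Im²)) = -6.40 dB.
∠T = atan2(Im, Re) = 98.33°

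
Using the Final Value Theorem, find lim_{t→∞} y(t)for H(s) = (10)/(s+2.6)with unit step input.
FVT: lim_{t→∞} y(t) = lim_{s→0} s*Y(s) where Y(s) = H(s)/s.
= lim_{s→0} H(s) = H(0) = num(0)/den(0) = 10/2.6 = 3.846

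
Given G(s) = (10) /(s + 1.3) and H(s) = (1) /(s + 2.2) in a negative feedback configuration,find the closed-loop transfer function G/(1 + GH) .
Closed-loop T = G/(1+GH).
Numerator: G_num * H_den = 10*s + 22.
Denominator: G_den * H_den + G_num * H_num = (s^2 + 3.5*s + 2.86) + (10) = s^2 + 3.5*s + 12.86.
T(s) = (10*s + 22)/(s^2 + 3.5*s + 12.86)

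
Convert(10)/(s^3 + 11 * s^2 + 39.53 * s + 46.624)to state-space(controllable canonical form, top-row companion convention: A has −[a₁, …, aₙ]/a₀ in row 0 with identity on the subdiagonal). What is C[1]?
Reachable canonical form: C = numerator coefficients (right-aligned, zero-padded to length n).
num = 10, C = [[0, 0, 10]].
C[1] = 0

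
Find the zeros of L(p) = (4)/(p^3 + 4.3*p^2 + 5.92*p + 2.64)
Numerator is a nonzero constant (4) → Zeros: none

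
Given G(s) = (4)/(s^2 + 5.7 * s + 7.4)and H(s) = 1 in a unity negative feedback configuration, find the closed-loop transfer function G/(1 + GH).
Closed-loop T = G/(1+GH).
Numerator: G_num * H_den = 4.
Denominator: G_den * H_den + G_num * H_num = (s^2 + 5.7*s + 7.4) + (4) = s^2 + 5.7*s + 11.4.
T(s) = (4)/(s^2 + 5.7*s + 11.4)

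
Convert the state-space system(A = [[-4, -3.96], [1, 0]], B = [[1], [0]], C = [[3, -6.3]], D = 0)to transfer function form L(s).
L(s) = C(sI - A)⁻¹B + D.
Characteristic polynomial det(sI - A) = s^2 + 4*s + 3.96.
Numerator from C·adj(sI-A)·B + D·det(sI-A) = 3*s - 6.3.
L(s) = (3*s - 6.3)/(s^2 + 4*s + 3.96)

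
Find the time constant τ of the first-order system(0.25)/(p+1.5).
First-order system: τ = -1/pole. Pole = -1.5. τ = -1/(-1.5) = 0.6667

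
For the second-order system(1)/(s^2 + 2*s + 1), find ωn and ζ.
Standard form: ωn²/(s²+2ζωn·s+ωn²).
const=1=ωn² → ωn=1, s coeff=2=2ζωn → ζ=1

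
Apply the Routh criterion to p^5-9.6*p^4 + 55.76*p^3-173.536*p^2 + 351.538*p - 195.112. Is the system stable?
Routh array:
p^5: [1, 55.76, 351.538]; p^4: [-9.6, -173.536, -195.112]; p^3: [37.6833, 331.214]; p^2: [-89.1578, -195.112]; p^1: [248.748]; p^0: [-195.112]
First column: [1, -9.6, 37.6833, -89.1578, 248.748, -195.112]. Sign changes = 5.
No, unstable (5 RHP root(s))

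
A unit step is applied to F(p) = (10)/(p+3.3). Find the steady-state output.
FVT: lim_{t→∞} y(t) = lim_{p→0} p*Y(p) where Y(p) = F(p)/p.
= lim_{p→0} F(p) = F(0) = num(0)/den(0) = 10/3.3 = 3.03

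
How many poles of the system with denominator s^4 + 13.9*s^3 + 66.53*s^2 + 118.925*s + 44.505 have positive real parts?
s^4 + 13.9*s^3 + 66.53*s^2 + 118.925*s + 44.505 = (s + 4.6)(s + 0.5)(s + 4.3)(s + 4.5). Poles: -0.5, -4.3, -4.5, -4.6. RHP poles (Re>0): 0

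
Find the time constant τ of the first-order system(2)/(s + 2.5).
First-order system: τ = -1/pole. Pole = -2.5. τ = -1/(-2.5) = 0.4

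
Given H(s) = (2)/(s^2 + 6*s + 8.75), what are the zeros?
Numerator is a nonzero constant (2) → Zeros: none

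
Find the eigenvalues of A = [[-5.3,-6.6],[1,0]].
Eigenvalues solve det(λI - A) = 0.
Characteristic polynomial: λ^2 + 5.3*λ + 6.6 = 0.
Factor: (λ + 2)(λ + 3.3) = 0.
Roots: -2, -3.3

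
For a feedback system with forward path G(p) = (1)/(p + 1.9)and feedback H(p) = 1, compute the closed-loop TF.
Closed-loop T = G/(1+GH).
Numerator: G_num * H_den = 1.
Denominator: G_den * H_den + G_num * H_num = (p + 1.9) + (1) = p + 2.9.
T(p) = (1)/(p + 2.9)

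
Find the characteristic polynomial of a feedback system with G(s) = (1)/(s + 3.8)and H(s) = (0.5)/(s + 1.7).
Characteristic poly = G_den * H_den + G_num * H_num = (s^2 + 5.5*s + 6.46) + (0.5) = s^2 + 5.5*s + 6.96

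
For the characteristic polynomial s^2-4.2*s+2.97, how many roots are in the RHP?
s^2 - 4.2*s + 2.97 = (s - 0.9)(s - 3.3). Poles: 0.9, 3.3. RHP poles (Re>0): 2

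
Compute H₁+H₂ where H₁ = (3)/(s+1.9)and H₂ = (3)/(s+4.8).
Parallel: H = H₁ + H₂ = (n₁·d₂ + n₂·d₁)/(d₁·d₂).
n₁·d₂ = 3*s + 14.4. n₂·d₁ = 3*s + 5.7. Sum = 6*s + 20.1. d₁·d₂ = s^2 + 6.7*s + 9.12.
H(s) = (6*s + 20.1)/(s^2 + 6.7*s + 9.12)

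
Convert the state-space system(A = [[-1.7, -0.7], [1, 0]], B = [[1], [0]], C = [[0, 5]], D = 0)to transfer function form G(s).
G(s) = C(sI - A)⁻¹B + D.
Characteristic polynomial det(sI - A) = s^2 + 1.7*s + 0.7.
Numerator from C·adj(sI-A)·B + D·det(sI-A) = 5.
G(s) = (5)/(s^2 + 1.7*s + 0.7)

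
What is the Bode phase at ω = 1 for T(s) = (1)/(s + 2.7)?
Substitute s = j*1: T(j1) = 0.325694 - 0.120627j.
∠T(j1) = atan2(Im, Re) = atan2(-0.120627, 0.325694) = -20.32°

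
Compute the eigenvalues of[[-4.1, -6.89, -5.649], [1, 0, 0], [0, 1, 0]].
Eigenvalues solve det(λI - A) = 0.
Characteristic polynomial: λ^3 + 4.1*λ^2 + 6.89*λ + 5.649 = 0.
Factor: (λ + 2.1)(λ^2 + 2*λ + 2.69) = 0.
Roots: -1 + 1.3j, -1 - 1.3j, -2.1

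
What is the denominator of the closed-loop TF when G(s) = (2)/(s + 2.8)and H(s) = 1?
Characteristic poly = G_den * H_den + G_num * H_num = (s + 2.8) + (2) = s + 4.8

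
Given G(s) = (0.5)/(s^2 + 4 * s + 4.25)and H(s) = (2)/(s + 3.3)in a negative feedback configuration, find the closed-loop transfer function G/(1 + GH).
Closed-loop T = G/(1+GH).
Numerator: G_num * H_den = 0.5*s + 1.65.
Denominator: G_den * H_den + G_num * H_num = (s^3 + 7.3*s^2 + 17.45*s + 14.025) + (1) = s^3 + 7.3*s^2 + 17.45*s + 15.025.
T(s) = (0.5*s + 1.65)/(s^3 + 7.3*s^2 + 17.45*s + 15.025)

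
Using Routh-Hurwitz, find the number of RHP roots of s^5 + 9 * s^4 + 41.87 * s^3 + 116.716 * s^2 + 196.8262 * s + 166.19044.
Routh array:
s^5: [1, 41.87, 196.8262]; s^4: [9, 116.716, 166.19044]; s^3: [28.9016, 178.361]; s^2: [61.1742, 166.19044]; s^1: [99.8444]; s^0: [166.19044]
First column: [1, 9, 28.9016, 61.1742, 99.8444, 166.19044]. Sign changes = RHP roots = 0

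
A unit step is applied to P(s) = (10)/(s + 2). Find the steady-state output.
FVT: lim_{t→∞} y(t) = lim_{s→0} s*Y(s) where Y(s) = P(s)/s.
= lim_{s→0} P(s) = P(0) = num(0)/den(0) = 10/2 = 5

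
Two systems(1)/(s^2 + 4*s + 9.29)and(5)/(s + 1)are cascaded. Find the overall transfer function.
Series: H = H₁ · H₂ = (n₁·n₂)/(d₁·d₂).
Num: n₁·n₂ = 5. Den: d₁·d₂ = s^3 + 5*s^2 + 13.29*s + 9.29.
H(s) = (5)/(s^3 + 5*s^2 + 13.29*s + 9.29)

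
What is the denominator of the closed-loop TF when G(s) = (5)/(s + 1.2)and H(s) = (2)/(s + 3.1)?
Characteristic poly = G_den * H_den + G_num * H_num = (s^2 + 4.3*s + 3.72) + (10) = s^2 + 4.3*s + 13.72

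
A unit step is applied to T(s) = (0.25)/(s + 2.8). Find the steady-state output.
FVT: lim_{t→∞} y(t) = lim_{s→0} s*Y(s) where Y(s) = T(s)/s.
= lim_{s→0} T(s) = T(0) = num(0)/den(0) = 0.25/2.8 = 0.08929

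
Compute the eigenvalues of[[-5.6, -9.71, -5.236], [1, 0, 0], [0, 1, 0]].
Eigenvalues solve det(λI - A) = 0.
Characteristic polynomial: λ^3 + 5.6*λ^2 + 9.71*λ + 5.236 = 0.
Factor: (λ + 1.7)(λ + 1.1)(λ + 2.8) = 0.
Roots: -1.1, -1.7, -2.8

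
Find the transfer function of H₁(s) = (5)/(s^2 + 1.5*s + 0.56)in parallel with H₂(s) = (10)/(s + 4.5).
Parallel: H = H₁ + H₂ = (n₁·d₂ + n₂·d₁)/(d₁·d₂).
n₁·d₂ = 5*s + 22.5. n₂·d₁ = 10*s^2 + 15*s + 5.6. Sum = 10*s^2 + 20*s + 28.1. d₁·d₂ = s^3 + 6*s^2 + 7.31*s + 2.52.
H(s) = (10*s^2 + 20*s + 28.1)/(s^3 + 6*s^2 + 7.31*s + 2.52)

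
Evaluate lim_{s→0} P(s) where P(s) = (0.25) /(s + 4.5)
DC gain = P(0) = num(0)/den(0) = 0.25/4.5 = 0.05556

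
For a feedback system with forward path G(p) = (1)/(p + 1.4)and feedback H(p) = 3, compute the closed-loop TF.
Closed-loop T = G/(1+GH).
Numerator: G_num * H_den = 1.
Denominator: G_den * H_den + G_num * H_num = (p + 1.4) + (3) = p + 4.4.
T(p) = (1)/(p + 4.4)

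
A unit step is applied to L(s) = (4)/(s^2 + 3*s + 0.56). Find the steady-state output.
FVT: lim_{t→∞} y(t) = lim_{s→0} s*Y(s) where Y(s) = L(s)/s.
= lim_{s→0} L(s) = L(0) = num(0)/den(0) = 4/0.56 = 7.143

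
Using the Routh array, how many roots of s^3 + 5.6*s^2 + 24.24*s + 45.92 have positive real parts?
Routh array:
s^3: [1, 24.24]; s^2: [5.6, 45.92]; s^1: [16.04]; s^0: [45.92]
First column: [1, 5.6, 16.04, 45.92]. Sign changes = RHP roots = 0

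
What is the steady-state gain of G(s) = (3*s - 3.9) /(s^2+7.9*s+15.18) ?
DC gain = G(0) = num(0)/den(0) = -3.9/15.18 = -0.2569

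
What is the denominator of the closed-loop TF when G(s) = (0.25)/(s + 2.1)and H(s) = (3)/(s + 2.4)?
Characteristic poly = G_den * H_den + G_num * H_num = (s^2 + 4.5*s + 5.04) + (0.75) = s^2 + 4.5*s + 5.79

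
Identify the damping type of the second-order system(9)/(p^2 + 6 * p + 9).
Standard form: ωn²/(p²+2ζωn·p+ωn²) gives ωn=3, ζ=1.
Critically damped (ζ = 1)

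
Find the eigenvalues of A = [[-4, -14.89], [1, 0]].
Eigenvalues solve det(λI - A) = 0.
Characteristic polynomial: λ^2 + 4*λ + 14.89 = 0.
Roots: -2 + 3.3j, -2 - 3.3j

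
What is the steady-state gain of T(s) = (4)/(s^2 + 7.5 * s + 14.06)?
DC gain = T(0) = num(0)/den(0) = 4/14.06 = 0.2845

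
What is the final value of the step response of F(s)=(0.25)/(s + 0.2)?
FVT: lim_{t→∞} y(t) = lim_{s→0} s*Y(s) where Y(s) = F(s)/s.
= lim_{s→0} F(s) = F(0) = num(0)/den(0) = 0.25/0.2 = 1.25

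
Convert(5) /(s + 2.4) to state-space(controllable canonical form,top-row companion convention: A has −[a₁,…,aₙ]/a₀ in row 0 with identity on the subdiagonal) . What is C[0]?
Reachable canonical form: C = numerator coefficients (right-aligned, zero-padded to length n).
num = 5, C = [[5]].
C[0] = 5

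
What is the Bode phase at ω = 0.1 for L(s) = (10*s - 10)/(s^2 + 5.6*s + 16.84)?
Substitute s = j*0.1: L(j0.1) = -0.591545 + 0.0791007j.
∠L(j0.1) = atan2(Im, Re) = atan2(0.0791007, -0.591545) = 172.38°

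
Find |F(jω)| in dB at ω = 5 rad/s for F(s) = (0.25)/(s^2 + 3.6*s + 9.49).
Substitute s = j*5: F(j5) = -0.00686818 - 0.00797081j.
|F(j5)| = sqrt(Re² + Im²) = 0.01052.
20*log₁₀(0.01052) = -39.56 dB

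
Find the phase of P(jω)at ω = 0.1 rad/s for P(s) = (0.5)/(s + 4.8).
Substitute s = j*0.1: P(j0.1) = 0.104121 - 0.0021692j.
∠P(j0.1) = atan2(Im, Re) = atan2(-0.0021692, 0.104121) = -1.19°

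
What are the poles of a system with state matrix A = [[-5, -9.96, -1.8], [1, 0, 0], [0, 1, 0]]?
Eigenvalues solve det(λI - A) = 0.
Characteristic polynomial: λ^3 + 5*λ^2 + 9.96*λ + 1.8 = 0.
Factor: (λ + 0.2)(λ^2 + 4.8*λ + 9) = 0.
Roots: -0.2, -2.4 + 1.8j, -2.4 - 1.8j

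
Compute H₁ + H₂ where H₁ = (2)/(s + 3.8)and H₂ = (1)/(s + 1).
Parallel: H = H₁ + H₂ = (n₁·d₂ + n₂·d₁)/(d₁·d₂).
n₁·d₂ = 2*s + 2. n₂·d₁ = s + 3.8. Sum = 3*s + 5.8. d₁·d₂ = s^2 + 4.8*s + 3.8.
H(s) = (3*s + 5.8)/(s^2 + 4.8*s + 3.8)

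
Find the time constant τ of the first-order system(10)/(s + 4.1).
First-order system: τ = -1/pole. Pole = -4.1. τ = -1/(-4.1) = 0.2439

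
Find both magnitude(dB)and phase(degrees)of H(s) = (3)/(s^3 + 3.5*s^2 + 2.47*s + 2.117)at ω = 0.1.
Substitute s = j*0.1: H(j0.1) = 1.42108 - 0.167909j.
|H| = 20*log₁₀(sqrt(Re²+Im²)) = 3.11 dB.
∠H = atan2(Im, Re) = -6.74°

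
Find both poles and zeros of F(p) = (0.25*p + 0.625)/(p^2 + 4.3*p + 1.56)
Set denominator = 0: p^2 + 4.3*p + 1.56 = (p + 0.4)(p + 3.9) = 0 → Poles: -0.4, -3.9
Set numerator = 0: 0.25*p + 0.625 = 0 → Zeros: -2.5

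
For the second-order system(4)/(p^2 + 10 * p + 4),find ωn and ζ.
Standard form: ωn²/(p²+2ζωn·p+ωn²).
const=4=ωn² → ωn=2, p coeff=10=2ζωn → ζ=2.5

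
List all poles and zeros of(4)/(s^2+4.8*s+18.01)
Set denominator = 0: s^2 + 4.8*s + 18.01 = 0 → Poles: -2.4 + 3.5j, -2.4 - 3.5j
Numerator is a nonzero constant (4) → Zeros: none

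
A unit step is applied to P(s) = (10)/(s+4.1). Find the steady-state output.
FVT: lim_{t→∞} y(t) = lim_{s→0} s*Y(s) where Y(s) = P(s)/s.
= lim_{s→0} P(s) = P(0) = num(0)/den(0) = 10/4.1 = 2.439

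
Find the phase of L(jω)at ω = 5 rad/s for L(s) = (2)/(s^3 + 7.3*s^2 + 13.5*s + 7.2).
Substitute s = j*5: L(j5) = -0.0103008 + 0.00337874j.
∠L(j5) = atan2(Im, Re) = atan2(0.00337874, -0.0103008) = 161.84° (principal value).
Summing the individual angle contributions Σ∠(j5 − zᵢ) − Σ∠(j5 − pₖ) over the 0 zero(s) and 3 pole(s), each followed continuously from ω = 0 (DC phase referenced to (−180°, 180°]), gives -198.16°, i.e. the principal value - 360°. Continuous Bode phase = -198.16°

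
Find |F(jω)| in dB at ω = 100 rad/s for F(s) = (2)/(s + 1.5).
Substitute s = j*100: F(j100) = 0.000299933 - 0.0199955j.
|F(j100)| = sqrt(Re² + Im²) = 0.02.
20*log₁₀(0.02) = -33.98 dB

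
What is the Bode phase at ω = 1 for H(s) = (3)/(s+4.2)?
Substitute s = j*1: H(j1) = 0.675966 - 0.160944j.
∠H(j1) = atan2(Im, Re) = atan2(-0.160944, 0.675966) = -13.39°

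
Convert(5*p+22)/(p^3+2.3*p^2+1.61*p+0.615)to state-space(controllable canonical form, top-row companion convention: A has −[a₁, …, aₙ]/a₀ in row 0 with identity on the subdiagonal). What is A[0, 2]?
Reachable canonical form for den = p^3 + 2.3*p^2 + 1.61*p + 0.615: top row of A = -[a₁,a₂,...,aₙ]/a₀, ones on the subdiagonal, zeros elsewhere.
A = [[-2.3, -1.61, -0.615], [1, 0, 0], [0, 1, 0]].
A[0,2] = -0.615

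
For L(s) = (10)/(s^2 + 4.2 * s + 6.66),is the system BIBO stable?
Denominator: s^2 + 4.2*s + 6.66. Poles: -2.1 + 1.5j, -2.1 - 1.5j. All Re(p)<0: Yes (stable)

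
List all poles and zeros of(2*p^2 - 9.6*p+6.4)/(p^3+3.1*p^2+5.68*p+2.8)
Set denominator = 0: p^3 + 3.1*p^2 + 5.68*p + 2.8 = (p + 0.7)(p^2 + 2.4*p + 4) = 0 → Poles: -0.7, -1.2 + 1.6j, -1.2 - 1.6j
Set numerator = 0: 2*p^2 - 9.6*p + 6.4 = 2*(p - 4)(p - 0.8) = 0 → Zeros: 0.8, 4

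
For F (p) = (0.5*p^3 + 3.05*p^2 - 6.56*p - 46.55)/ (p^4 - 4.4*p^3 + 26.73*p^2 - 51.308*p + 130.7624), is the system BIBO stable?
Denominator: p^4 - 4.4*p^3 + 26.73*p^2 - 51.308*p + 130.7624 = (p^2 - 1.2*p + 11.92)(p^2 - 3.2*p + 10.97). Poles: 0.6 + 3.4j, 0.6 - 3.4j, 1.6 + 2.9j, 1.6 - 2.9j. All Re(p)<0: No (unstable)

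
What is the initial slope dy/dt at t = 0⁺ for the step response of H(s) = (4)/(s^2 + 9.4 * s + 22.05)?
IVT: y'(0⁺) = lim_{s→∞} s²·Y(s) = lim_{s→∞} s·H(s).
deg(num) = 0, deg(den) = 2, relative degree = 2 ≥ 2, so s·H(s) → 0. Initial slope = 0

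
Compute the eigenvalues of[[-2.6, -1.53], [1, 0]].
Eigenvalues solve det(λI - A) = 0.
Characteristic polynomial: λ^2 + 2.6*λ + 1.53 = 0.
Factor: (λ + 0.9)(λ + 1.7) = 0.
Roots: -0.9, -1.7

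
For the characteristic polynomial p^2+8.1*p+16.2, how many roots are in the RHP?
p^2 + 8.1*p + 16.2 = (p + 4.5)(p + 3.6). Poles: -3.6, -4.5. RHP poles (Re>0): 0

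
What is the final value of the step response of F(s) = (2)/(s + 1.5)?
FVT: lim_{t→∞} y(t) = lim_{s→0} s*Y(s) where Y(s) = F(s)/s.
= lim_{s→0} F(s) = F(0) = num(0)/den(0) = 2/1.5 = 1.333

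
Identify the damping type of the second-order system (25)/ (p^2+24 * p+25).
Standard form: ωn²/(p²+2ζωn·p+ωn²) gives ωn=5, ζ=2.4.
Overdamped (ζ = 2.4 > 1)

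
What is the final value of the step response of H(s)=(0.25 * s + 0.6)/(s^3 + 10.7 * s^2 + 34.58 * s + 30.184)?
FVT: lim_{t→∞} y(t) = lim_{s→0} s*Y(s) where Y(s) = H(s)/s.
= lim_{s→0} H(s) = H(0) = num(0)/den(0) = 0.6/30.184 = 0.01988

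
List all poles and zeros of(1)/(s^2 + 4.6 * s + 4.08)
Set denominator = 0: s^2 + 4.6*s + 4.08 = (s + 3.4)(s + 1.2) = 0 → Poles: -1.2, -3.4
Numerator is a nonzero constant (1) → Zeros: none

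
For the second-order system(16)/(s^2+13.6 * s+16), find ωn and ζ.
Standard form: ωn²/(s²+2ζωn·s+ωn²).
const=16=ωn² → ωn=4, s coeff=13.6=2ζωn → ζ=1.7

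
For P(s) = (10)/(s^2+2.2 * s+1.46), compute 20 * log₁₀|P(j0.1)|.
Substitute s = j*0.1: P(j0.1) = 6.74136 - 1.02283j.
|P(j0.1)| = sqrt(Re² + Im²) = 6.819.
20*log₁₀(6.819) = 16.67 dB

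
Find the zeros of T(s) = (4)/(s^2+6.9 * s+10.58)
Numerator is a nonzero constant (4) → Zeros: none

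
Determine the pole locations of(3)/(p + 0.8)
Set denominator = 0: p + 0.8 = 0 → Poles: -0.8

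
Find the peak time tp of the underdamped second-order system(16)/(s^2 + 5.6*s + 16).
Standard form: ωn²/(s²+2ζωn·s+ωn²) → ωn = 4, ζ = 0.7.
ωd = ωn·√(1-ζ²) = 4·√(1-0.7²) = 2.857.
tp = π/ωd = π/2.857 = 1.1 s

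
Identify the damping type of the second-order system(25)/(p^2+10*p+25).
Standard form: ωn²/(p²+2ζωn·p+ωn²) gives ωn=5, ζ=1.
Critically damped (ζ = 1)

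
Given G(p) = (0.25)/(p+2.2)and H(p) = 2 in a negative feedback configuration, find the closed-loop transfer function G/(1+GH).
Closed-loop T = G/(1+GH).
Numerator: G_num * H_den = 0.25.
Denominator: G_den * H_den + G_num * H_num = (p + 2.2) + (0.5) = p + 2.7.
T(p) = (0.25)/(p + 2.7)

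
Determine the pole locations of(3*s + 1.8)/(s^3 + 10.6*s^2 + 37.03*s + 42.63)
Set denominator = 0: s^3 + 10.6*s^2 + 37.03*s + 42.63 = (s + 2.9)(s + 4.2)(s + 3.5) = 0 → Poles: -2.9, -3.5, -4.2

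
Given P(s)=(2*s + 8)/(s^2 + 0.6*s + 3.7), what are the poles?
Set denominator = 0: s^2 + 0.6*s + 3.7 = 0 → Poles: -0.3 + 1.9j, -0.3 - 1.9j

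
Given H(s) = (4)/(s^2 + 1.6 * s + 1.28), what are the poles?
Set denominator = 0: s^2 + 1.6*s + 1.28 = 0 → Poles: -0.8 + 0.8j, -0.8 - 0.8j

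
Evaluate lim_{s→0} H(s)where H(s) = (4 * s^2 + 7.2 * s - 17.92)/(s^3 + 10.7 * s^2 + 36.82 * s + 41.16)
DC gain = H(0) = num(0)/den(0) = -17.92/41.16 = -0.4354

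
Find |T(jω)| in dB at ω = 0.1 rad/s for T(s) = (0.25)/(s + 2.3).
Substitute s = j*0.1: T(j0.1) = 0.108491 - 0.00471698j.
|T(j0.1)| = sqrt(Re² + Im²) = 0.1086.
20*log₁₀(0.1086) = -19.28 dB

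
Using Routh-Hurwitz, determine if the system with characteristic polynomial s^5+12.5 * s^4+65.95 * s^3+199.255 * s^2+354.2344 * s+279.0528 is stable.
Routh array:
s^5: [1, 65.95, 354.2344]; s^4: [12.5, 199.255, 279.0528]; s^3: [50.0096, 331.91]; s^2: [116.293, 279.0528]; s^1: [211.909]; s^0: [279.0528]
First column: [1, 12.5, 50.0096, 116.293, 211.909, 279.0528]. Sign changes = 0.
Yes, stable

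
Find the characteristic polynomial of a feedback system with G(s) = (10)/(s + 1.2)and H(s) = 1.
Characteristic poly = G_den * H_den + G_num * H_num = (s + 1.2) + (10) = s + 11.2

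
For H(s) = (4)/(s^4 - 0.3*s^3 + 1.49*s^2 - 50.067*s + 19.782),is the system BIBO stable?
Denominator: s^4 - 0.3*s^3 + 1.49*s^2 - 50.067*s + 19.782 = (s - 0.4)(s - 3.5)(s^2 + 3.6*s + 14.13). Poles: -1.8 + 3.3j, -1.8 - 3.3j, 0.4, 3.5. All Re(p)<0: No (unstable)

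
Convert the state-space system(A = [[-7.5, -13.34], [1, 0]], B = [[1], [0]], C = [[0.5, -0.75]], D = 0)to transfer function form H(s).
H(s) = C(sI - A)⁻¹B + D.
Characteristic polynomial det(sI - A) = s^2 + 7.5*s + 13.34.
Numerator from C·adj(sI-A)·B + D·det(sI-A) = 0.5*s - 0.75.
H(s) = (0.5*s - 0.75)/(s^2 + 7.5*s + 13.34)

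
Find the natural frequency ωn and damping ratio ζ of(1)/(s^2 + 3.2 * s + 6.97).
Underdamped: complex pole -1.6 + 2.1j. ωn = |pole| = 2.64, ζ = -Re(pole)/ωn = 0.606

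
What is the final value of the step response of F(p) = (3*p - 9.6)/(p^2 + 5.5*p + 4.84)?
FVT: lim_{t→∞} y(t) = lim_{p→0} p*Y(p) where Y(p) = F(p)/p.
= lim_{p→0} F(p) = F(0) = num(0)/den(0) = -9.6/4.84 = -1.983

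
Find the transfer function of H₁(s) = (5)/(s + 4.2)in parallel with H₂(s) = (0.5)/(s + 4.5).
Parallel: H = H₁ + H₂ = (n₁·d₂ + n₂·d₁)/(d₁·d₂).
n₁·d₂ = 5*s + 22.5. n₂·d₁ = 0.5*s + 2.1. Sum = 5.5*s + 24.6. d₁·d₂ = s^2 + 8.7*s + 18.9.
H(s) = (5.5*s + 24.6)/(s^2 + 8.7*s + 18.9)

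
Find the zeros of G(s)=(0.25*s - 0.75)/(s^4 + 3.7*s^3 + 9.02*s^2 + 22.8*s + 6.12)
Set numerator = 0: 0.25*s - 0.75 = 0 → Zeros: 3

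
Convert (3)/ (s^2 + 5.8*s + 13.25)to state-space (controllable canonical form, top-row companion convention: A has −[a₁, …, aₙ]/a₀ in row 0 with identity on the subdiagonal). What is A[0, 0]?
Reachable canonical form for den = s^2 + 5.8*s + 13.25: top row of A = -[a₁,a₂,...,aₙ]/a₀, ones on the subdiagonal, zeros elsewhere.
A = [[-5.8, -13.25], [1, 0]].
A[0,0] = -5.8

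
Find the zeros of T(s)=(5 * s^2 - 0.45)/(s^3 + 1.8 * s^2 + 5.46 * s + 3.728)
Set numerator = 0: 5*s^2 - 0.45 = 5*(s + 0.3)(s - 0.3) = 0 → Zeros: -0.3, 0.3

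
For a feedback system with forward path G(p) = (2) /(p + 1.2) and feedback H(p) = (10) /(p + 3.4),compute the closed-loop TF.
Closed-loop T = G/(1+GH).
Numerator: G_num * H_den = 2*p + 6.8.
Denominator: G_den * H_den + G_num * H_num = (p^2 + 4.6*p + 4.08) + (20) = p^2 + 4.6*p + 24.08.
T(p) = (2*p + 6.8)/(p^2 + 4.6*p + 24.08)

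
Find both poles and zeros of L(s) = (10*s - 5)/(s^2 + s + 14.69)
Set denominator = 0: s^2 + s + 14.69 = 0 → Poles: -0.5 + 3.8j, -0.5 - 3.8j
Set numerator = 0: 10*s - 5 = 0 → Zeros: 0.5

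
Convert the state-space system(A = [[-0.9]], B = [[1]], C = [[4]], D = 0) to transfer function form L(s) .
L(s) = C(sI - A)⁻¹B + D.
Characteristic polynomial det(sI - A) = s + 0.9.
Numerator from C·adj(sI-A)·B + D·det(sI-A) = 4.
L(s) = (4)/(s + 0.9)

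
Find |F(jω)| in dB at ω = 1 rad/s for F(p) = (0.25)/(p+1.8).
Substitute p = j*1: F(j1) = 0.106132 - 0.0589623j.
|F(j1)| = sqrt(Re² + Im²) = 0.1214.
20*log₁₀(0.1214) = -18.31 dB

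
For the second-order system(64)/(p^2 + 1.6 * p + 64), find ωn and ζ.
Standard form: ωn²/(p²+2ζωn·p+ωn²).
const=64=ωn² → ωn=8, p coeff=1.6=2ζωn → ζ=0.1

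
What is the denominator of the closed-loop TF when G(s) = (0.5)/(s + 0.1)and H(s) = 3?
Characteristic poly = G_den * H_den + G_num * H_num = (s + 0.1) + (1.5) = s + 1.6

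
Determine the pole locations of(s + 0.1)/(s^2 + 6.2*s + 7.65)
Set denominator = 0: s^2 + 6.2*s + 7.65 = (s + 1.7)(s + 4.5) = 0 → Poles: -1.7, -4.5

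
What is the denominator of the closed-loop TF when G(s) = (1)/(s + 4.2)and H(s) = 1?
Characteristic poly = G_den * H_den + G_num * H_num = (s + 4.2) + (1) = s + 5.2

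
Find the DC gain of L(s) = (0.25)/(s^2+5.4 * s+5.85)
DC gain = L(0) = num(0)/den(0) = 0.25/5.85 = 0.04274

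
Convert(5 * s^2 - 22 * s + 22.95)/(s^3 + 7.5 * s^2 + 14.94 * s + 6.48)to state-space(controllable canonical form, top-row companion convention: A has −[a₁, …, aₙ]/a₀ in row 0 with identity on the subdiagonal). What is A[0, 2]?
Reachable canonical form for den = s^3 + 7.5*s^2 + 14.94*s + 6.48: top row of A = -[a₁,a₂,...,aₙ]/a₀, ones on the subdiagonal, zeros elsewhere.
A = [[-7.5, -14.94, -6.48], [1, 0, 0], [0, 1, 0]].
A[0,2] = -6.48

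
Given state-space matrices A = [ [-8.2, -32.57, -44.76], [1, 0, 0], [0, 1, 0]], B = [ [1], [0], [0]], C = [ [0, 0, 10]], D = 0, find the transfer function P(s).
P(s) = C(sI - A)⁻¹B + D.
Characteristic polynomial det(sI - A) = s^3 + 8.2*s^2 + 32.57*s + 44.76.
Numerator from C·adj(sI-A)·B + D·det(sI-A) = 10.
P(s) = (10)/(s^3 + 8.2*s^2 + 32.57*s + 44.76)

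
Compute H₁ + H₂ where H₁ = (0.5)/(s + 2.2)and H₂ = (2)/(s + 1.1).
Parallel: H = H₁ + H₂ = (n₁·d₂ + n₂·d₁)/(d₁·d₂).
n₁·d₂ = 0.5*s + 0.55. n₂·d₁ = 2*s + 4.4. Sum = 2.5*s + 4.95. d₁·d₂ = s^2 + 3.3*s + 2.42.
H(s) = (2.5*s + 4.95)/(s^2 + 3.3*s + 2.42)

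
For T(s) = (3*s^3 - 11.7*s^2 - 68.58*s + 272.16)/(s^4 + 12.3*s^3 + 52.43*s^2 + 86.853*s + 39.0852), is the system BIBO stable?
Denominator: s^4 + 12.3*s^3 + 52.43*s^2 + 86.853*s + 39.0852 = (s + 3.6)(s + 3.3)(s + 4.7)(s + 0.7). Poles: -0.7, -3.3, -3.6, -4.7. All Re(p)<0: Yes (stable)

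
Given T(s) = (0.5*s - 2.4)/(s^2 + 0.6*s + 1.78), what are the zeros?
Set numerator = 0: 0.5*s - 2.4 = 0 → Zeros: 4.8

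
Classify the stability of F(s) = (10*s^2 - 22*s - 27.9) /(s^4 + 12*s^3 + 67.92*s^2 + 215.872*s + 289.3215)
Denominator: s^4 + 12*s^3 + 67.92*s^2 + 215.872*s + 289.3215 = (s + 3.7)(s + 3.9)(s^2 + 4.4*s + 20.05). Poles: -2.2 + 3.9j, -2.2 - 3.9j, -3.7, -3.9. Stable (all poles in LHP)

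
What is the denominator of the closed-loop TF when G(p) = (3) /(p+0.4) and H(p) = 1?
Characteristic poly = G_den * H_den + G_num * H_num = (p + 0.4) + (3) = p + 3.4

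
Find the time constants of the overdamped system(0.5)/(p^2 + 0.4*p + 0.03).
Overdamped: real poles at -0.3, -0.1. τ = -1/pole → τ₁ = 3.333, τ₂ = 10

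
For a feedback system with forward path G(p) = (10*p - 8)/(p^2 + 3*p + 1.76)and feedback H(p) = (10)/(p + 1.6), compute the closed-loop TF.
Closed-loop T = G/(1+GH).
Numerator: G_num * H_den = 10*p^2 + 8*p - 12.8.
Denominator: G_den * H_den + G_num * H_num = (p^3 + 4.6*p^2 + 6.56*p + 2.816) + (100*p - 80) = p^3 + 4.6*p^2 + 106.56*p - 77.184.
T(p) = (10*p^2 + 8*p - 12.8)/(p^3 + 4.6*p^2 + 106.56*p - 77.184)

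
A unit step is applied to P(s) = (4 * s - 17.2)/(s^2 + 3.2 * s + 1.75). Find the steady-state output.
FVT: lim_{t→∞} y(t) = lim_{s→0} s*Y(s) where Y(s) = P(s)/s.
= lim_{s→0} P(s) = P(0) = num(0)/den(0) = -17.2/1.75 = -9.829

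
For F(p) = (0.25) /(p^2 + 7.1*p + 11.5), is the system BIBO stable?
Denominator: p^2 + 7.1*p + 11.5 = (p + 4.6)(p + 2.5). Poles: -2.5, -4.6. All Re(p)<0: Yes (stable)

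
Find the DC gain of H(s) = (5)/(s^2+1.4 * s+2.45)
DC gain = H(0) = num(0)/den(0) = 5/2.45 = 2.041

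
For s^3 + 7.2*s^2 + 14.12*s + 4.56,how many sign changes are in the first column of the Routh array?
Routh array:
s^3: [1, 14.12]; s^2: [7.2, 4.56]; s^1: [13.4867]; s^0: [4.56]
First column: [1, 7.2, 13.4867, 4.56]. Sign changes = 0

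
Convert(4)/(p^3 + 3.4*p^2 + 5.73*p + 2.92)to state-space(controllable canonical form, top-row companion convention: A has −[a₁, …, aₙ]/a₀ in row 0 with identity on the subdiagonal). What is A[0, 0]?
Reachable canonical form for den = p^3 + 3.4*p^2 + 5.73*p + 2.92: top row of A = -[a₁,a₂,...,aₙ]/a₀, ones on the subdiagonal, zeros elsewhere.
A = [[-3.4, -5.73, -2.92], [1, 0, 0], [0, 1, 0]].
A[0,0] = -3.4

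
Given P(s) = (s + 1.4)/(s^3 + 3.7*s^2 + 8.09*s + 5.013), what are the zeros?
Set numerator = 0: s + 1.4 = 0 → Zeros: -1.4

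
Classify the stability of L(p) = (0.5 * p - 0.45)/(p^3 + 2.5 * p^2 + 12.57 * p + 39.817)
Denominator: p^3 + 2.5*p^2 + 12.57*p + 39.817 = (p + 2.9)(p^2 - 0.4*p + 13.73). Poles: -2.9, 0.2 + 3.7j, 0.2 - 3.7j. Unstable (2 pole(s) in RHP)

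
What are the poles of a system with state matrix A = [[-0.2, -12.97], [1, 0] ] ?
Eigenvalues solve det(λI - A) = 0.
Characteristic polynomial: λ^2 + 0.2*λ + 12.97 = 0.
Roots: -0.1 + 3.6j, -0.1 - 3.6j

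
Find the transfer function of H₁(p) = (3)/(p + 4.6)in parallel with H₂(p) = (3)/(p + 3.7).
Parallel: H = H₁ + H₂ = (n₁·d₂ + n₂·d₁)/(d₁·d₂).
n₁·d₂ = 3*p + 11.1. n₂·d₁ = 3*p + 13.8. Sum = 6*p + 24.9. d₁·d₂ = p^2 + 8.3*p + 17.02.
H(p) = (6*p + 24.9)/(p^2 + 8.3*p + 17.02)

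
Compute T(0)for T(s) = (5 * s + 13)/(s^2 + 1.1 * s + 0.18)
DC gain = T(0) = num(0)/den(0) = 13/0.18 = 72.22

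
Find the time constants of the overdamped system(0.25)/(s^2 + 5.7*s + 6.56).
Overdamped: real poles at -1.6, -4.1. τ = -1/pole → τ₁ = 0.625, τ₂ = 0.2439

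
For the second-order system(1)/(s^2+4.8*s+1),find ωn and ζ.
Standard form: ωn²/(s²+2ζωn·s+ωn²).
const=1=ωn² → ωn=1, s coeff=4.8=2ζωn → ζ=2.4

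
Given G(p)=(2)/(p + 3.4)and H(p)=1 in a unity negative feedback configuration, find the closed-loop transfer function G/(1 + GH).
Closed-loop T = G/(1+GH).
Numerator: G_num * H_den = 2.
Denominator: G_den * H_den + G_num * H_num = (p + 3.4) + (2) = p + 5.4.
T(p) = (2)/(p + 5.4)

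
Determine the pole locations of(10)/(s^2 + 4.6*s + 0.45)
Set denominator = 0: s^2 + 4.6*s + 0.45 = (s + 4.5)(s + 0.1) = 0 → Poles: -0.1, -4.5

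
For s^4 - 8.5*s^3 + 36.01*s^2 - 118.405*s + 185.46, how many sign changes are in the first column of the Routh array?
Routh array:
s^4: [1, 36.01, 185.46]; s^3: [-8.5, -118.405]; s^2: [22.08, 185.46]; s^1: [-47.0096]; s^0: [185.46]
First column: [1, -8.5, 22.08, -47.0096, 185.46]. Sign changes = 4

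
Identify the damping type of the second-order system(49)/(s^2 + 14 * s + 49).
Standard form: ωn²/(s²+2ζωn·s+ωn²) gives ωn=7, ζ=1.
Critically damped (ζ = 1)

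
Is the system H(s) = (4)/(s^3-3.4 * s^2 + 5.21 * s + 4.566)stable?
Denominator: s^3 - 3.4*s^2 + 5.21*s + 4.566 = (s + 0.6)(s^2 - 4*s + 7.61). Poles: -0.6, 2 + 1.9j, 2 - 1.9j. All Re(p)<0: No (unstable)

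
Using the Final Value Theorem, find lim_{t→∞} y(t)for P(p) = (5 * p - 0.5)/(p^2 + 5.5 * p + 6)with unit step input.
FVT: lim_{t→∞} y(t) = lim_{p→0} p*Y(p) where Y(p) = P(p)/p.
= lim_{p→0} P(p) = P(0) = num(0)/den(0) = -0.5/6 = -0.08333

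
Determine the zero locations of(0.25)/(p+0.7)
Numerator is a nonzero constant (0.25) → Zeros: none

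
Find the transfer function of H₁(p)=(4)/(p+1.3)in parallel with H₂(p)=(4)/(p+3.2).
Parallel: H = H₁ + H₂ = (n₁·d₂ + n₂·d₁)/(d₁·d₂).
n₁·d₂ = 4*p + 12.8. n₂·d₁ = 4*p + 5.2. Sum = 8*p + 18. d₁·d₂ = p^2 + 4.5*p + 4.16.
H(p) = (8*p + 18)/(p^2 + 4.5*p + 4.16)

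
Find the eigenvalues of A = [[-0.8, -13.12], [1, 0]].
Eigenvalues solve det(λI - A) = 0.
Characteristic polynomial: λ^2 + 0.8*λ + 13.12 = 0.
Roots: -0.4 + 3.6j, -0.4 - 3.6j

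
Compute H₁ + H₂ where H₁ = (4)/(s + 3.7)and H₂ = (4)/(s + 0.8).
Parallel: H = H₁ + H₂ = (n₁·d₂ + n₂·d₁)/(d₁·d₂).
n₁·d₂ = 4*s + 3.2. n₂·d₁ = 4*s + 14.8. Sum = 8*s + 18. d₁·d₂ = s^2 + 4.5*s + 2.96.
H(s) = (8*s + 18)/(s^2 + 4.5*s + 2.96)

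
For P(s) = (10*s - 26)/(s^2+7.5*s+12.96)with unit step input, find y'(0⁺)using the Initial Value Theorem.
IVT: y'(0⁺) = lim_{s→∞} s²·Y(s) = lim_{s→∞} s·P(s).
deg(num) = 1, deg(den) = 2, relative degree = 1, so s·P(s) → (leading num)/(leading den) = 10/1 = 10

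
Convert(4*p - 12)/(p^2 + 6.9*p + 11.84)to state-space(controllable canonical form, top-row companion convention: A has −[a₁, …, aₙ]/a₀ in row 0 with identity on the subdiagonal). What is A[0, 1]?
Reachable canonical form for den = p^2 + 6.9*p + 11.84: top row of A = -[a₁,a₂,...,aₙ]/a₀, ones on the subdiagonal, zeros elsewhere.
A = [[-6.9, -11.84], [1, 0]].
A[0,1] = -11.84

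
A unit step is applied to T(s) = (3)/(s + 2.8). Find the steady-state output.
FVT: lim_{t→∞} y(t) = lim_{s→0} s*Y(s) where Y(s) = T(s)/s.
= lim_{s→0} T(s) = T(0) = num(0)/den(0) = 3/2.8 = 1.071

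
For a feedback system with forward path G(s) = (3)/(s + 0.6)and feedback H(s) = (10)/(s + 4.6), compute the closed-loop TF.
Closed-loop T = G/(1+GH).
Numerator: G_num * H_den = 3*s + 13.8.
Denominator: G_den * H_den + G_num * H_num = (s^2 + 5.2*s + 2.76) + (30) = s^2 + 5.2*s + 32.76.
T(s) = (3*s + 13.8)/(s^2 + 5.2*s + 32.76)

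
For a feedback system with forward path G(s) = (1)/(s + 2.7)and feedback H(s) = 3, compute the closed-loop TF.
Closed-loop T = G/(1+GH).
Numerator: G_num * H_den = 1.
Denominator: G_den * H_den + G_num * H_num = (s + 2.7) + (3) = s + 5.7.
T(s) = (1)/(s + 5.7)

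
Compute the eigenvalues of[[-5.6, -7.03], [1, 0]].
Eigenvalues solve det(λI - A) = 0.
Characteristic polynomial: λ^2 + 5.6*λ + 7.03 = 0.
Factor: (λ + 1.9)(λ + 3.7) = 0.
Roots: -1.9, -3.7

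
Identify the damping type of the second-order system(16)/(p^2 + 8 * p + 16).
Standard form: ωn²/(p²+2ζωn·p+ωn²) gives ωn=4, ζ=1.
Critically damped (ζ = 1)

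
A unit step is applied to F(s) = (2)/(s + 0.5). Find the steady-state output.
FVT: lim_{t→∞} y(t) = lim_{s→0} s*Y(s) where Y(s) = F(s)/s.
= lim_{s→0} F(s) = F(0) = num(0)/den(0) = 2/0.5 = 4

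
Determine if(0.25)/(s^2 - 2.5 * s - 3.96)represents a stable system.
Denominator: s^2 - 2.5*s - 3.96 = (s - 3.6)(s + 1.1). Poles: -1.1, 3.6. All Re(p)<0: No (unstable)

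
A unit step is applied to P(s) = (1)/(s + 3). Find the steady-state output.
FVT: lim_{t→∞} y(t) = lim_{s→0} s*Y(s) where Y(s) = P(s)/s.
= lim_{s→0} P(s) = P(0) = num(0)/den(0) = 1/3 = 0.3333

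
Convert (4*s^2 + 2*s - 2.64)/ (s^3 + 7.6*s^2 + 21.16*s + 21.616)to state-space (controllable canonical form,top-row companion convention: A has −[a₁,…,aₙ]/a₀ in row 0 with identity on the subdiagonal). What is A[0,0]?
Reachable canonical form for den = s^3 + 7.6*s^2 + 21.16*s + 21.616: top row of A = -[a₁,a₂,...,aₙ]/a₀, ones on the subdiagonal, zeros elsewhere.
A = [[-7.6, -21.16, -21.616], [1, 0, 0], [0, 1, 0]].
A[0,0] = -7.6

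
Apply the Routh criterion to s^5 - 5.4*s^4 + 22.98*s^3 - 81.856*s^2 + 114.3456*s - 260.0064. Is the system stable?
Routh array:
s^5: [1, 22.98, 114.3456]; s^4: [-5.4, -81.856, -260.0064]; s^3: [7.82148, 66.1963]; s^2: [-36.1537, -260.0064]; s^1: [9.94652]; s^0: [-260.0064]
First column: [1, -5.4, 7.82148, -36.1537, 9.94652, -260.0064]. Sign changes = 5.
No, unstable (5 RHP root(s))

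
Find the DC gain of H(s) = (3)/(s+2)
DC gain = H(0) = num(0)/den(0) = 3/2 = 1.5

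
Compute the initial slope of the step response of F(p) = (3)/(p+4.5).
IVT: y'(0⁺) = lim_{p→∞} p²·Y(p) = lim_{p→∞} p·F(p).
deg(num) = 0, deg(den) = 1, relative degree = 1, so p·F(p) → (leading num)/(leading den) = 3/1 = 3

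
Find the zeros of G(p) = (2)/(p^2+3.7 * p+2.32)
Numerator is a nonzero constant (2) → Zeros: none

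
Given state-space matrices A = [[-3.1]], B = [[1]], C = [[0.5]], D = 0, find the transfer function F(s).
F(s) = C(sI - A)⁻¹B + D.
Characteristic polynomial det(sI - A) = s + 3.1.
Numerator from C·adj(sI-A)·B + D·det(sI-A) = 0.5.
F(s) = (0.5)/(s + 3.1)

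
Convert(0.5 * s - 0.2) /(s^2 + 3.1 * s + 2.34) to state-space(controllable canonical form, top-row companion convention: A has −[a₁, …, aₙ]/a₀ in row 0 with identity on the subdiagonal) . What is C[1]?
Reachable canonical form: C = numerator coefficients (right-aligned, zero-padded to length n).
num = 0.5*s - 0.2, C = [[0.5, -0.2]].
C[1] = -0.2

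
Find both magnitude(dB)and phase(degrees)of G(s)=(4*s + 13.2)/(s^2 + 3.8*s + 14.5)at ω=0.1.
Substitute s = j*0.1: G(j0.1) = 0.91107 + 0.00371244j.
|G| = 20*log₁₀(sqrt(Re²+Im²)) = -0.81 dB.
∠G = atan2(Im, Re) = 0.23°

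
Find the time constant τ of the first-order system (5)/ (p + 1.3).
First-order system: τ = -1/pole. Pole = -1.3. τ = -1/(-1.3) = 0.7692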